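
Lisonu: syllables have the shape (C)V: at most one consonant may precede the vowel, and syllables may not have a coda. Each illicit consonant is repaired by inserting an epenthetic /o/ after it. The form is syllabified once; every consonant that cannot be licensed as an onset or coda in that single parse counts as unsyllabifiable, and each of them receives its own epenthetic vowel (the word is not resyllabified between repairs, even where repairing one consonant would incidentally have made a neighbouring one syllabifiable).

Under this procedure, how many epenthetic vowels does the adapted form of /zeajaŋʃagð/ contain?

The unsyllabifiable consonants are /ŋ/, /g/, /ð/; each receives one epenthetic vowel.

3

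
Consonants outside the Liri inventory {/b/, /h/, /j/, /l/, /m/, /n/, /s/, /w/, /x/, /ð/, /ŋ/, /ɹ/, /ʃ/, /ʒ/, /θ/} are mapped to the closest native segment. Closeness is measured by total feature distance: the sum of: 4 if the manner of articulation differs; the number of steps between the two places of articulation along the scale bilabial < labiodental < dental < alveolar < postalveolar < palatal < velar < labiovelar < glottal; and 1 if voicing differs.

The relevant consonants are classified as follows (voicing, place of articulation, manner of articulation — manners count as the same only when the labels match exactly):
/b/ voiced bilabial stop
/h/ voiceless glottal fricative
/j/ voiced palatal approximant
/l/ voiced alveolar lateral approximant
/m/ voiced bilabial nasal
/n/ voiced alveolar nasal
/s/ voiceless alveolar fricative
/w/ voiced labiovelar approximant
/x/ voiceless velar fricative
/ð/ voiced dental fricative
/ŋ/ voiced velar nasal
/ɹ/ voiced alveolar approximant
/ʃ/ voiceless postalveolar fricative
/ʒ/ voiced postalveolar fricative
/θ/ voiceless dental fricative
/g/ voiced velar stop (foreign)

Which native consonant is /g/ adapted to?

ŋ

/ŋ/ is closest: manner differs (stop→nasal, +4), place distance 0 (velar→velar), same voicing; total 4. Next closest is /j/ at distance 5.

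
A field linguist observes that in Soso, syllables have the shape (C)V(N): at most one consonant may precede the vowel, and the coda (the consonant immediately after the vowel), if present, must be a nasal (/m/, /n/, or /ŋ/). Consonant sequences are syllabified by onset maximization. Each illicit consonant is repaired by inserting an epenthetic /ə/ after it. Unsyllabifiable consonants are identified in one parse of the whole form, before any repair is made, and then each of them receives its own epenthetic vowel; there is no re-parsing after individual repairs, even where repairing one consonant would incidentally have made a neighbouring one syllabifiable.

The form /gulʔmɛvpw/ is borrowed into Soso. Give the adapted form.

guləʔəmɛvəpəwə

The consonants /l/, /ʔ/, /v/, /p/, /w/ cannot be parsed into a legal (C)V(N) syllable (only a nasal (/m/, /n/, or /ŋ/) is licensed in coda position; onsets are limited to one consonant).
Epenthesis after each stranded consonant: /l/ → /lə/, /ʔ/ → /ʔə/, /v/ → /və/, /p/ → /pə/, /w/ → /wə/.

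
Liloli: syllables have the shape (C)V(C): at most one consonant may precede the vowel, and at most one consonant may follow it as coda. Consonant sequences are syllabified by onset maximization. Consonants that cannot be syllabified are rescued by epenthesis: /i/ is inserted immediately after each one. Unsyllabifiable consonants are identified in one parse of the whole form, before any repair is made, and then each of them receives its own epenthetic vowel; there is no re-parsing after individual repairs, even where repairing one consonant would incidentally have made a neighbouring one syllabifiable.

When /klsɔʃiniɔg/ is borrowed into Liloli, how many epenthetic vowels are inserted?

The unsyllabifiable consonants are /k/, /l/; each receives one epenthetic vowel.

2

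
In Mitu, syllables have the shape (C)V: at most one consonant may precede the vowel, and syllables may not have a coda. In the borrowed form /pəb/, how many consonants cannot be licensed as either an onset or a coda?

1

Under (C)V, the unsyllabifiable consonants are /b/ (no codas are permitted; onsets are limited to one consonant).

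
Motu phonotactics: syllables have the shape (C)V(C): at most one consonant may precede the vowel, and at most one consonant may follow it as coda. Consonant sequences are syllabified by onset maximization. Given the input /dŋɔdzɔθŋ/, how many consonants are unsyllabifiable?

Syllabifying with onset maximization leaves /d/, /ŋ/ stranded (at most one coda consonant is licensed; onsets are limited to one consonant).

2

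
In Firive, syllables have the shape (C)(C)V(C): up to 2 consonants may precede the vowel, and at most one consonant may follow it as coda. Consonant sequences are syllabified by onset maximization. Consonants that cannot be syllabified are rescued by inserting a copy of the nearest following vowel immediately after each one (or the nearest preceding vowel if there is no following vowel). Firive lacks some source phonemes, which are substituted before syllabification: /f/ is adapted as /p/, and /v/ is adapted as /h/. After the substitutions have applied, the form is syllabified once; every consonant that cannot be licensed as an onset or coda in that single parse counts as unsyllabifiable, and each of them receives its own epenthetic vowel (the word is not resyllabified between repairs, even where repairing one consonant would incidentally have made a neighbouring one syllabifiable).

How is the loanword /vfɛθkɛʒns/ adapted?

Substitution: /v/ → /h/, /f/ → /p/, giving /hpɛθkɛʒns/.
Syllabifying with onset maximization leaves /n/, /s/ stranded (at most one coda consonant is licensed; onsets may contain at most 2 consonants).
Each unlicensed consonant becomes the onset of a new syllable: /n/ → /nɛ/, /s/ → /sɛ/.

hpɛθkɛʒnɛsɛ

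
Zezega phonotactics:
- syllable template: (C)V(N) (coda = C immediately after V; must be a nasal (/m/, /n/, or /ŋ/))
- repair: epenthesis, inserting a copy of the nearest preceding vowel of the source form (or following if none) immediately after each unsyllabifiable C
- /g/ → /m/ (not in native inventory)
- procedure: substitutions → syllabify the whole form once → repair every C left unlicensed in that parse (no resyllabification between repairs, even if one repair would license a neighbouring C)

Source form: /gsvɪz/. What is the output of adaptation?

Substitution: /g/ → /m/, giving /msvɪz/.
The consonants /m/, /s/, /z/ cannot be parsed into a legal (C)V(N) syllable (only a nasal (/m/, /n/, or /ŋ/) is licensed in coda position; onsets are limited to one consonant).
Inserting the epenthetic vowel yields /m/ → /mɪ/, /s/ → /sɪ/, /z/ → /zɪ/.

mɪsɪvɪzɪ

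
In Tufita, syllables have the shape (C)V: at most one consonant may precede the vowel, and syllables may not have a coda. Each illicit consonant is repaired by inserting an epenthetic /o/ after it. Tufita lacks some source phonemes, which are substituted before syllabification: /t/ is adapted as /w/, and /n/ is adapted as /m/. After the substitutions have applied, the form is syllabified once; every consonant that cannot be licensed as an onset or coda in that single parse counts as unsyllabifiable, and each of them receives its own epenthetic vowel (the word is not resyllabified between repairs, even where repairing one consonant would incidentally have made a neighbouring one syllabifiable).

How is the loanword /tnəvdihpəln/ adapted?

Substitution: /t/ → /w/, /n/ → /m/, giving /wməvdihpəlm/.
Under (C)V, the unsyllabifiable consonants are /w/, /v/, /h/, /l/, /m/ (no codas are permitted; onsets are limited to one consonant).
Epenthesis after each stranded consonant: /w/ → /wo/, /v/ → /vo/, /h/ → /ho/, /l/ → /lo/, /m/ → /mo/.

woməvodihopəlomo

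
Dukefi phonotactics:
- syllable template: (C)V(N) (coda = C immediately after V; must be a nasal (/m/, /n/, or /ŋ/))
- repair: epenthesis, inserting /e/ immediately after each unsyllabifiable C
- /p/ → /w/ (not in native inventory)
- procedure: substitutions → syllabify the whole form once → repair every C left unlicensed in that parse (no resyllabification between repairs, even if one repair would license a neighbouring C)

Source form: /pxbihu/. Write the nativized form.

wexebihu

Substitution: /p/ → /w/, giving /wxbihu/.
The consonants /w/, /x/ cannot be parsed into a legal (C)V(N) syllable (only a nasal (/m/, /n/, or /ŋ/) is licensed in coda position; onsets are limited to one consonant).
Each unlicensed consonant becomes the onset of a new syllable: /w/ → /we/, /x/ → /xe/.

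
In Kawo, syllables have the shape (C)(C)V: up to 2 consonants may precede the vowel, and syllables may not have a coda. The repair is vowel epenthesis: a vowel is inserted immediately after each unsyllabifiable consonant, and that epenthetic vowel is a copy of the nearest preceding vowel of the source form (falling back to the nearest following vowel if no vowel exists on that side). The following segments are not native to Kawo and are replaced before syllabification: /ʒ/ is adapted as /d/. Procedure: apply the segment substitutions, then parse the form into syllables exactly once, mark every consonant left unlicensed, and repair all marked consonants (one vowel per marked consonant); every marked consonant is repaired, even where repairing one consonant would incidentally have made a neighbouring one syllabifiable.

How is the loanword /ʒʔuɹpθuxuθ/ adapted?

Substitution: /ʒ/ → /d/, giving /dʔuɹpθuxuθ/.
The consonants /ɹ/, /θ/ cannot be parsed into a legal (C)(C)V syllable (no codas are permitted; onsets may contain at most 2 consonants).
Inserting the epenthetic vowel yields /ɹ/ → /ɹu/, /θ/ → /θu/.

dʔuɹupθuxuθu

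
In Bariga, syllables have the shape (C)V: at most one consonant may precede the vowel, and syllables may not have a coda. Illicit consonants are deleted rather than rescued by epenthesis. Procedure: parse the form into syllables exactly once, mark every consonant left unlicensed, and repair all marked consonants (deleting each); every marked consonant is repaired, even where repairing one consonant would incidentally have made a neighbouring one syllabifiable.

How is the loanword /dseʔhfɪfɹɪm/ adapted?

The consonants /d/, /ʔ/, /h/, /f/, /m/ cannot be parsed into a legal (C)V syllable (no codas are permitted; onsets are limited to one consonant).
Deleting the stranded consonants removes /d/, /ʔ/, /h/, /f/, /m/.

sefɪɹɪ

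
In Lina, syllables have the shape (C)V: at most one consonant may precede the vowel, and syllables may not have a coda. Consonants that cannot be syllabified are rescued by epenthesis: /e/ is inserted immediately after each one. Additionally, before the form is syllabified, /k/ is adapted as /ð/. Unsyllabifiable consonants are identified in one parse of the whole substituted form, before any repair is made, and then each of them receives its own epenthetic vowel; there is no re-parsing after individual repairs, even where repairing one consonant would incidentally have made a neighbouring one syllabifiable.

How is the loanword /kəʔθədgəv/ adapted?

Substitution: /k/ → /ð/, giving /ðəʔθədgəv/.
Syllabifying with onset maximization leaves /ʔ/, /d/, /v/ stranded (no codas are permitted; onsets are limited to one consonant).
Inserting the epenthetic vowel yields /ʔ/ → /ʔe/, /d/ → /de/, /v/ → /ve/.

ðəʔeθədegəve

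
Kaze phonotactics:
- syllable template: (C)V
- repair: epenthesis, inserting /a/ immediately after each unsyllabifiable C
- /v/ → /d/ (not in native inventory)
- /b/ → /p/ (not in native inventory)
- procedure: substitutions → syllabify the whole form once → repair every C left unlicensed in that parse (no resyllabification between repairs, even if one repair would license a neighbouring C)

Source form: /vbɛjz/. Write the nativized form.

dapɛjaza

Substitution: /v/ → /d/, /b/ → /p/, giving /dpɛjz/.
Syllabifying with onset maximization leaves /d/, /j/, /z/ stranded (no codas are permitted; onsets are limited to one consonant).
Epenthesis after each stranded consonant: /d/ → /da/, /j/ → /ja/, /z/ → /za/.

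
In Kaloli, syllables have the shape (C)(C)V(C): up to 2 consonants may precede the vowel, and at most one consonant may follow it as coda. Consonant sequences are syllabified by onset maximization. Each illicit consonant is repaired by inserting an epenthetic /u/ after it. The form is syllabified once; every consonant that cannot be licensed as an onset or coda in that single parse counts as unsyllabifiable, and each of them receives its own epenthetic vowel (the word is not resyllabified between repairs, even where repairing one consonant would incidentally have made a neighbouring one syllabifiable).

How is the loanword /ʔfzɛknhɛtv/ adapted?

ʔufzɛknhɛtvu

The consonants /ʔ/, /v/ cannot be parsed into a legal (C)(C)V(C) syllable (at most one coda consonant is licensed; onsets may contain at most 2 consonants).
Each unlicensed consonant becomes the onset of a new syllable: /ʔ/ → /ʔu/, /v/ → /vu/.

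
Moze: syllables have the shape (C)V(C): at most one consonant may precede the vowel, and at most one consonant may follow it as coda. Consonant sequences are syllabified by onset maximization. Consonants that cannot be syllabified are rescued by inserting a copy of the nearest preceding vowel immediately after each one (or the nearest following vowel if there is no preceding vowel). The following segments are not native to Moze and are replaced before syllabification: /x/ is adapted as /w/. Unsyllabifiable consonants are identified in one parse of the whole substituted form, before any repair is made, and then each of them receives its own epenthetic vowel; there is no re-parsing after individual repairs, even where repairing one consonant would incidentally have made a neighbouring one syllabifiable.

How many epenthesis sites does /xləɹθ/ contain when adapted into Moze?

2

After substitution the input is /wləɹθ/.
The unsyllabifiable consonants are /w/, /θ/; each receives one epenthetic vowel.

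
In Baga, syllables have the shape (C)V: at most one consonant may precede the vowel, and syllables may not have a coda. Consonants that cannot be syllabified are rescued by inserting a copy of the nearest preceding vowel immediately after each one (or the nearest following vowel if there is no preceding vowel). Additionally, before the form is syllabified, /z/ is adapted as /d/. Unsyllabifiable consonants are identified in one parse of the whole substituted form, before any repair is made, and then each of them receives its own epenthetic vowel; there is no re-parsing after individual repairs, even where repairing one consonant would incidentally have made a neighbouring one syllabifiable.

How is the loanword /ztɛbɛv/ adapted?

Substitution: /z/ → /d/, giving /dtɛbɛv/.
Syllabifying with onset maximization leaves /d/, /v/ stranded (no codas are permitted; onsets are limited to one consonant).
Inserting the epenthetic vowel yields /d/ → /dɛ/, /v/ → /vɛ/.

dɛtɛbɛvɛ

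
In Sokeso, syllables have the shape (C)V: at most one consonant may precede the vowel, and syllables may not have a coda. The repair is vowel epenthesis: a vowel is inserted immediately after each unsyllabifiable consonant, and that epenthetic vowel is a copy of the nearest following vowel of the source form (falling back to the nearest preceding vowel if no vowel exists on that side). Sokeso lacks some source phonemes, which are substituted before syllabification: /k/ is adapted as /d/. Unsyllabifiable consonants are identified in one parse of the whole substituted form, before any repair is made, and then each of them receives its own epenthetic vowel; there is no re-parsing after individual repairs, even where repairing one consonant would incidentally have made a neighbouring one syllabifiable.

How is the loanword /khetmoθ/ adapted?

Substitution: /k/ → /d/, giving /dhetmoθ/.
Syllabifying with onset maximization leaves /d/, /t/, /θ/ stranded (no codas are permitted; onsets are limited to one consonant).
Epenthesis after each stranded consonant: /d/ → /de/, /t/ → /to/, /θ/ → /θo/.

dehetomoθo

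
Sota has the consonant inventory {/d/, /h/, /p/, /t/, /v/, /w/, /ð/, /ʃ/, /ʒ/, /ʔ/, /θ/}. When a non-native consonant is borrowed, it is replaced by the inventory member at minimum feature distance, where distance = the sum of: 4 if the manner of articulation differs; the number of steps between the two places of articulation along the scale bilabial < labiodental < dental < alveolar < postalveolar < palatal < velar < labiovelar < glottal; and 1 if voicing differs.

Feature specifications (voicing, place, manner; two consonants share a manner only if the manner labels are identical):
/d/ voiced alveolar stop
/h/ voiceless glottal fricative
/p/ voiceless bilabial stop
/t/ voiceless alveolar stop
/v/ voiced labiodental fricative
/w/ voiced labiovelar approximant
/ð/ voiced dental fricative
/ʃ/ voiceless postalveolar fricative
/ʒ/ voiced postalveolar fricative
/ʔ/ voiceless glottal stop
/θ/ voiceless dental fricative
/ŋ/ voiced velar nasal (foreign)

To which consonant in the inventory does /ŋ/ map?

w

/w/ is closest: manner differs (nasal→approximant, +4), place distance 1 (velar→labiovelar), same voicing; total 5. Next closest is /ʒ/ at distance 6.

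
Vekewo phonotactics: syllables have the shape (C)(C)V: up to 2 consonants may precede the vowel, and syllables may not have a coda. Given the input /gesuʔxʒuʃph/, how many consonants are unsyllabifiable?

Under (C)(C)V, the unsyllabifiable consonants are /ʔ/, /ʃ/, /p/, /h/ (no codas are permitted; onsets may contain at most 2 consonants).

4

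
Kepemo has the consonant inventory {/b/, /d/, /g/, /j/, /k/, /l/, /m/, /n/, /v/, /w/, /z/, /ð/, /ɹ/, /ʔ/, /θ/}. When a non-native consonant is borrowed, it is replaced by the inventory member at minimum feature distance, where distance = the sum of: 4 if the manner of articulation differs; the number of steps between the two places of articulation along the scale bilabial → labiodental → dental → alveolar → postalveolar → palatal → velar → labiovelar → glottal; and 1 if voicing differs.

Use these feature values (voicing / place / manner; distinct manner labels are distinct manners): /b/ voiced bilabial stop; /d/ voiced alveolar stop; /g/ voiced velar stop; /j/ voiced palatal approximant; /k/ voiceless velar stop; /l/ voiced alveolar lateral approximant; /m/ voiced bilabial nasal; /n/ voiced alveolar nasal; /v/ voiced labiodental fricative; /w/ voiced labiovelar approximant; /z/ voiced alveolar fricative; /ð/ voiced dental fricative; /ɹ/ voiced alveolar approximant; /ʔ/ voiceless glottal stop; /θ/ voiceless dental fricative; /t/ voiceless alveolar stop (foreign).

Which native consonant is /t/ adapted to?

/d/ is closest: same manner (stop), place distance 0 (alveolar→alveolar), voicing differs (+1); total 1. Next closest is /k/ at distance 3.

d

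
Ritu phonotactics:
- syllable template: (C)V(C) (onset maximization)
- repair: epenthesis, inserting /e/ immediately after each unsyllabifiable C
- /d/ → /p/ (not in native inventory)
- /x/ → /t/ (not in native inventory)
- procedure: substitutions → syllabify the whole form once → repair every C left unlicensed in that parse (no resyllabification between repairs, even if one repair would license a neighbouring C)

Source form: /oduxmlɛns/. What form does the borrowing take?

Substitution: /d/ → /p/, /x/ → /t/, giving /oputmlɛns/.
The consonants /m/, /s/ cannot be parsed into a legal (C)V(C) syllable (at most one coda consonant is licensed; onsets are limited to one consonant).
Each unlicensed consonant becomes the onset of a new syllable: /m/ → /me/, /s/ → /se/.

oputmelɛnse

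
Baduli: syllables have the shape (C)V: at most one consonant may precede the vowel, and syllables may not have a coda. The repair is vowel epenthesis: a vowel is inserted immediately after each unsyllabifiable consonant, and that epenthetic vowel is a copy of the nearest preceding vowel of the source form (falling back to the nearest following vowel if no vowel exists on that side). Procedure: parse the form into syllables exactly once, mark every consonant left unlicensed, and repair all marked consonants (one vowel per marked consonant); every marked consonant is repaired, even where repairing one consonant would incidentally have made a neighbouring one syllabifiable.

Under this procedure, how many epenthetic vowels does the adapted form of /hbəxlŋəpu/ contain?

The unsyllabifiable consonants are /h/, /x/, /l/; each receives one epenthetic vowel.

3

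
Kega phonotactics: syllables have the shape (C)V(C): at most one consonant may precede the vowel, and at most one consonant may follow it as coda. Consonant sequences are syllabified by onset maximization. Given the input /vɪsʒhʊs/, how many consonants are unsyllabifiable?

1

The consonants /ʒ/ cannot be parsed into a legal (C)V(C) syllable (at most one coda consonant is licensed; onsets are limited to one consonant).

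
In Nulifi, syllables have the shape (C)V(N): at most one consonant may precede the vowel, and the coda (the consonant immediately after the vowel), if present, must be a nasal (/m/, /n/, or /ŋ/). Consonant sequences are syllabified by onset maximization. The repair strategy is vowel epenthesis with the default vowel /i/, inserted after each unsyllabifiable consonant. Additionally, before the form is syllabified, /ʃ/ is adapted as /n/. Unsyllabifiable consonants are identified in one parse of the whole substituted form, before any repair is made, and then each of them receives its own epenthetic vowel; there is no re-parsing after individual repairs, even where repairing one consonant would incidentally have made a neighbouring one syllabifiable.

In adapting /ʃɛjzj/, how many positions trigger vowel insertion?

After substitution the input is /nɛjzj/.
The unsyllabifiable consonants are /j/, /z/, /j/; each receives one epenthetic vowel.

3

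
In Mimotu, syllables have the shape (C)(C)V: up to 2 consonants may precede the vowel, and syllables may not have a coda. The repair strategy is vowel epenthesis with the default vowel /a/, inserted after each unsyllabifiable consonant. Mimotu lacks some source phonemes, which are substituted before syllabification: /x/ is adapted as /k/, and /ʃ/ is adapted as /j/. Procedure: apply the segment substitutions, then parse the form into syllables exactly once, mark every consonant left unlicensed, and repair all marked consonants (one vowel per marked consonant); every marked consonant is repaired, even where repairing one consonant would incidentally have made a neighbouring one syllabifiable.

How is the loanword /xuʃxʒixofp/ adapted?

Substitution: /x/ → /k/, /ʃ/ → /j/, giving /kujkʒikofp/.
Syllabifying with onset maximization leaves /j/, /f/, /p/ stranded (no codas are permitted; onsets may contain at most 2 consonants).
Each unlicensed consonant becomes the onset of a new syllable: /j/ → /ja/, /f/ → /fa/, /p/ → /pa/.

kujakʒikofapa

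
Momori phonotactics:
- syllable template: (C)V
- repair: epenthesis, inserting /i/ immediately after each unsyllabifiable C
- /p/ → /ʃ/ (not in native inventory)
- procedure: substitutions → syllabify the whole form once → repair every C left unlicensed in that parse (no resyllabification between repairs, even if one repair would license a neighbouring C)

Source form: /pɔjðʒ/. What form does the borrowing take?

ʃɔjiðiʒi

Substitution: /p/ → /ʃ/, giving /ʃɔjðʒ/.
The consonants /j/, /ð/, /ʒ/ cannot be parsed into a legal (C)V syllable (no codas are permitted; onsets are limited to one consonant).
Each unlicensed consonant becomes the onset of a new syllable: /j/ → /ji/, /ð/ → /ði/, /ʒ/ → /ʒi/.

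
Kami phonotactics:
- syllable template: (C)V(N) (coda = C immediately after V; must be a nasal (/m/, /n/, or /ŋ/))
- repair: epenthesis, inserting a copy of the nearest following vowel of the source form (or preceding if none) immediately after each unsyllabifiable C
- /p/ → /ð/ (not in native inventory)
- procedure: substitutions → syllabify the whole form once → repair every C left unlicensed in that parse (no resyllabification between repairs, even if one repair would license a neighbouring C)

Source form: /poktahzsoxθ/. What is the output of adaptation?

Substitution: /p/ → /ð/, giving /ðoktahzsoxθ/.
The consonants /k/, /h/, /z/, /x/, /θ/ cannot be parsed into a legal (C)V(N) syllable (only a nasal (/m/, /n/, or /ŋ/) is licensed in coda position; onsets are limited to one consonant).
Epenthesis after each stranded consonant: /k/ → /ka/, /h/ → /ho/, /z/ → /zo/, /x/ → /xo/, /θ/ → /θo/.

ðokatahozosoxoθo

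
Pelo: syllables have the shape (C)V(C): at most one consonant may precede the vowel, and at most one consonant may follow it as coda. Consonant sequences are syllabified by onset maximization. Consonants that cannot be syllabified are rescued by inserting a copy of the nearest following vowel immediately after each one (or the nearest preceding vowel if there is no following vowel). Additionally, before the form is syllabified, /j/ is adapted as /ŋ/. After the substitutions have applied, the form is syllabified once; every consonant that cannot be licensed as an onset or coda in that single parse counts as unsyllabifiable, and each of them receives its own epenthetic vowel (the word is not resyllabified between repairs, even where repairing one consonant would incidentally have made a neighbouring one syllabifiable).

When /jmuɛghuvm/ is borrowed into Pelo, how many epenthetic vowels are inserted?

2

After substitution the input is /ŋmuɛghuvm/.
The unsyllabifiable consonants are /ŋ/, /m/; each receives one epenthetic vowel.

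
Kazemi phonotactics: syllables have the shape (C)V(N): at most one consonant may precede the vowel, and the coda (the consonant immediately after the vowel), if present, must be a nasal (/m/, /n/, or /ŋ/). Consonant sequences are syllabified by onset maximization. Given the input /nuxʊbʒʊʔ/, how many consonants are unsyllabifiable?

Syllabifying with onset maximization leaves /b/, /ʔ/ stranded (only a nasal (/m/, /n/, or /ŋ/) is licensed in coda position; onsets are limited to one consonant).

2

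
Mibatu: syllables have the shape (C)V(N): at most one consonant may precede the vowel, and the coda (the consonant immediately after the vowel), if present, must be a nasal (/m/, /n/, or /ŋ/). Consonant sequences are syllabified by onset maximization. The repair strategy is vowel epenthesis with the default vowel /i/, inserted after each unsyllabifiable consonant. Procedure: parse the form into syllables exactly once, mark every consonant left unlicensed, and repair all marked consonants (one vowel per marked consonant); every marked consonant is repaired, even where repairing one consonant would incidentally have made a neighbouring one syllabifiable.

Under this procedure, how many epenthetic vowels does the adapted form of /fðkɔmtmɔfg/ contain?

5

The unsyllabifiable consonants are /f/, /ð/, /t/, /f/, /g/; each receives one epenthetic vowel.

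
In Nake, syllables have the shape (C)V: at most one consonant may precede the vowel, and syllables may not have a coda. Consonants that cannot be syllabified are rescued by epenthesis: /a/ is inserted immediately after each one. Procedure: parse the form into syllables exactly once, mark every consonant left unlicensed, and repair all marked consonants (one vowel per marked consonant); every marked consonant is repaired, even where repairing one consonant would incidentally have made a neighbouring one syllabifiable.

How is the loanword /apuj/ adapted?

Under (C)V, the unsyllabifiable consonants are /j/ (no codas are permitted; onsets are limited to one consonant).
Each unlicensed consonant becomes the onset of a new syllable: /j/ → /ja/.

apuja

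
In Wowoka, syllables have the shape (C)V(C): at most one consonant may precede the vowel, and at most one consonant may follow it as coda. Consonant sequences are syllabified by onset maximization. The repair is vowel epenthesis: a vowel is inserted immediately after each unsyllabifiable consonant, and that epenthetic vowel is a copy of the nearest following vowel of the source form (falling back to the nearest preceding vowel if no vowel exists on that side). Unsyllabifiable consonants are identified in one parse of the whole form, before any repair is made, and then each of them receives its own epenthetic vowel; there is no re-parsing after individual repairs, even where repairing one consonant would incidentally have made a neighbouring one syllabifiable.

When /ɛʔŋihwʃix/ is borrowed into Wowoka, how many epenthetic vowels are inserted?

1

The unsyllabifiable consonants are /w/; each receives one epenthetic vowel.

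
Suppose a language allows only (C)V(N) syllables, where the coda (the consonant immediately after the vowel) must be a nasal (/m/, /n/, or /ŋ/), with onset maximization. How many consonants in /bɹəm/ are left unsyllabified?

Under (C)V(N), the unsyllabifiable consonants are /b/ (only a nasal (/m/, /n/, or /ŋ/) is licensed in coda position; onsets are limited to one consonant).

1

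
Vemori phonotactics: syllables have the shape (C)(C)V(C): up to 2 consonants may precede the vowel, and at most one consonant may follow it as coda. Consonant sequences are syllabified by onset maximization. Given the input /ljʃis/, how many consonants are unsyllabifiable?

The consonants /l/ cannot be parsed into a legal (C)(C)V(C) syllable (at most one coda consonant is licensed; onsets may contain at most 2 consonants).

1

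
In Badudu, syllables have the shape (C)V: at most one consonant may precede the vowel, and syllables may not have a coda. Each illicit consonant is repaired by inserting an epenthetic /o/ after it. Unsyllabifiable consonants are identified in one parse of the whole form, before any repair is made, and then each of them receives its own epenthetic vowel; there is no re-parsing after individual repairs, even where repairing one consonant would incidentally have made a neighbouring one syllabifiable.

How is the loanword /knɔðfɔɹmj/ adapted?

konɔðofɔɹomojo

Under (C)V, the unsyllabifiable consonants are /k/, /ð/, /ɹ/, /m/, /j/ (no codas are permitted; onsets are limited to one consonant).
Epenthesis after each stranded consonant: /k/ → /ko/, /ð/ → /ðo/, /ɹ/ → /ɹo/, /m/ → /mo/, /j/ → /jo/.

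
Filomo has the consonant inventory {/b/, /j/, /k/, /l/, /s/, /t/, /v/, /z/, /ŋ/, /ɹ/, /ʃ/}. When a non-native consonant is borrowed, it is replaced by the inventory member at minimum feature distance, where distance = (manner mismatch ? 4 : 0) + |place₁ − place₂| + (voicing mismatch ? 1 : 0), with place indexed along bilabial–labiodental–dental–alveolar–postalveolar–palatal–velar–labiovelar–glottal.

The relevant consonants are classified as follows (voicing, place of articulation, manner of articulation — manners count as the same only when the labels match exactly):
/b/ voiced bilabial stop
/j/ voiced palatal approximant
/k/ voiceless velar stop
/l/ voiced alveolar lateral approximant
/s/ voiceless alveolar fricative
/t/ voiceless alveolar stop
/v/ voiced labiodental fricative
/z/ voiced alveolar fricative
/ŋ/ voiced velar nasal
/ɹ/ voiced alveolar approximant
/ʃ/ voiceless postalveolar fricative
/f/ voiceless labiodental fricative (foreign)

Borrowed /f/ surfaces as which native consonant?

/v/ is closest: same manner (fricative), place distance 0 (labiodental→labiodental), voicing differs (+1); total 1. Next closest is /s/ at distance 2.

v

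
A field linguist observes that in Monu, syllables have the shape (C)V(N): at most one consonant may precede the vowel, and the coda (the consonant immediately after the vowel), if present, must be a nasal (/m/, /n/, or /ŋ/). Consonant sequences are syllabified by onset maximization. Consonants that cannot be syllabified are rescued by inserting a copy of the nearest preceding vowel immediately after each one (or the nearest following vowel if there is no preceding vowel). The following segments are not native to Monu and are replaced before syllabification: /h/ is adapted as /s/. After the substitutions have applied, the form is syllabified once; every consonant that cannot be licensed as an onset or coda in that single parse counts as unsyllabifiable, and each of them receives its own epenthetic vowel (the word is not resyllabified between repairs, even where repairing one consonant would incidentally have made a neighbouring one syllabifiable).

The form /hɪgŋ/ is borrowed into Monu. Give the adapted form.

Substitution: /h/ → /s/, giving /sɪgŋ/.
Syllabifying with onset maximization leaves /g/, /ŋ/ stranded (only a nasal (/m/, /n/, or /ŋ/) is licensed in coda position; onsets are limited to one consonant).
Inserting the epenthetic vowel yields /g/ → /gɪ/, /ŋ/ → /ŋɪ/.

sɪgɪŋɪ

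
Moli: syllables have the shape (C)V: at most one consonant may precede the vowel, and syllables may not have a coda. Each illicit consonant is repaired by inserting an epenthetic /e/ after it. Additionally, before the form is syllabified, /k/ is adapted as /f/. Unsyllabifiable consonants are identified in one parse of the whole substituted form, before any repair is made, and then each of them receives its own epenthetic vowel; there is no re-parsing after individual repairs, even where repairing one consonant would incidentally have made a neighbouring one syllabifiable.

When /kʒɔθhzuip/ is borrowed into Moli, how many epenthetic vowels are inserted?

4

After substitution the input is /fʒɔθhzuip/.
The unsyllabifiable consonants are /f/, /θ/, /h/, /p/; each receives one epenthetic vowel.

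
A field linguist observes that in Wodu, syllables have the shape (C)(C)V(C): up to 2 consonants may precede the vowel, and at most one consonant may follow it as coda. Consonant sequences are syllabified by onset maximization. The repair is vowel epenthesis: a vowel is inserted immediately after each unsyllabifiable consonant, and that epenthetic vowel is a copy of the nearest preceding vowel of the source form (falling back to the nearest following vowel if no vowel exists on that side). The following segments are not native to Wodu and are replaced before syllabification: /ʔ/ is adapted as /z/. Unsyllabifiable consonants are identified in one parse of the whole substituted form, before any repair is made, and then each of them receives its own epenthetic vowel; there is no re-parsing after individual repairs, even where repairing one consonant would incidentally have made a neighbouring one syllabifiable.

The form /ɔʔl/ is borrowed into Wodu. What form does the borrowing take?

Substitution: /ʔ/ → /z/, giving /ɔzl/.
Under (C)(C)V(C), the unsyllabifiable consonants are /l/ (at most one coda consonant is licensed; onsets may contain at most 2 consonants).
Epenthesis after each stranded consonant: /l/ → /lɔ/.

ɔzlɔ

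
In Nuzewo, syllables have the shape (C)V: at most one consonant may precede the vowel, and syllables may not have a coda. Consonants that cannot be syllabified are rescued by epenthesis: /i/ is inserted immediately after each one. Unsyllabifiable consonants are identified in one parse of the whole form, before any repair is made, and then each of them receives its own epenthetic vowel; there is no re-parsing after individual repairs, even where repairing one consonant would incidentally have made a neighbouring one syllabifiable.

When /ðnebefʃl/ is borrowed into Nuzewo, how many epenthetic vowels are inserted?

4

The unsyllabifiable consonants are /ð/, /f/, /ʃ/, /l/; each receives one epenthetic vowel.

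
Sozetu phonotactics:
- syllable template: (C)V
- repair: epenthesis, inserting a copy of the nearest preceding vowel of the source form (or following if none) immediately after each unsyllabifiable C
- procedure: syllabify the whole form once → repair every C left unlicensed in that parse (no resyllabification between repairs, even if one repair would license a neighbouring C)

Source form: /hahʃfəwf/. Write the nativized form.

hahaʃafəwəfə

Under (C)V, the unsyllabifiable consonants are /h/, /ʃ/, /w/, /f/ (no codas are permitted; onsets are limited to one consonant).
Inserting the epenthetic vowel yields /h/ → /ha/, /ʃ/ → /ʃa/, /w/ → /wə/, /f/ → /fə/.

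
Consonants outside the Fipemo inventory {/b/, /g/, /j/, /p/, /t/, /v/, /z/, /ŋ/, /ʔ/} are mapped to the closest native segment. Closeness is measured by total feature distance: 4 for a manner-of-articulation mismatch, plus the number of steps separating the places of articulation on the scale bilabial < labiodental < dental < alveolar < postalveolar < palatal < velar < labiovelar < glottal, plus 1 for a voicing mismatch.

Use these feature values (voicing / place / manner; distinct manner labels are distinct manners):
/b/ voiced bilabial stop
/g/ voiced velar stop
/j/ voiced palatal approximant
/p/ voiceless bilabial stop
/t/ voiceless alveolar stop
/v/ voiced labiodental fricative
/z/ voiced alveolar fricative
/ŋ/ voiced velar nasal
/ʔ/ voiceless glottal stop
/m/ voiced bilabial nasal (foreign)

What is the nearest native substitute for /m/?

b

/b/ is closest: manner differs (nasal→stop, +4), place distance 0 (bilabial→bilabial), same voicing; total 4. Next closest is /p/ at distance 5.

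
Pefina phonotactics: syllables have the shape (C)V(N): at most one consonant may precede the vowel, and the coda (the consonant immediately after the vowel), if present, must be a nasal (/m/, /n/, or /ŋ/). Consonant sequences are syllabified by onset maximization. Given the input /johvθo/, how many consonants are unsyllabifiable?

Syllabifying with onset maximization leaves /h/, /v/ stranded (only a nasal (/m/, /n/, or /ŋ/) is licensed in coda position; onsets are limited to one consonant).

2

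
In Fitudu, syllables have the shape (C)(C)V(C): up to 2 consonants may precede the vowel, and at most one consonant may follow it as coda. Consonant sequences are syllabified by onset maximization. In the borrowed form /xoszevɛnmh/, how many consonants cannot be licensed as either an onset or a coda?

The consonants /m/, /h/ cannot be parsed into a legal (C)(C)V(C) syllable (at most one coda consonant is licensed; onsets may contain at most 2 consonants).

2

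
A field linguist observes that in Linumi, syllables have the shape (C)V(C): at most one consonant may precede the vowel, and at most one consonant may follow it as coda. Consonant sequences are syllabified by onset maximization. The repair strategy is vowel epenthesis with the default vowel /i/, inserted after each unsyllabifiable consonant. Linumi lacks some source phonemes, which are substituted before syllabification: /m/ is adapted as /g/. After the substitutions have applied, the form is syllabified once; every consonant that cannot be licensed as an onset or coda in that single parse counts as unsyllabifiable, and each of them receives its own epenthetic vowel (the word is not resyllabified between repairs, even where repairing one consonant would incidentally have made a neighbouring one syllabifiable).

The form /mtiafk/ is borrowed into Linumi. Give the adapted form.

Substitution: /m/ → /g/, giving /gtiafk/.
Syllabifying with onset maximization leaves /g/, /k/ stranded (at most one coda consonant is licensed; onsets are limited to one consonant).
Epenthesis after each stranded consonant: /g/ → /gi/, /k/ → /ki/.

gitiafki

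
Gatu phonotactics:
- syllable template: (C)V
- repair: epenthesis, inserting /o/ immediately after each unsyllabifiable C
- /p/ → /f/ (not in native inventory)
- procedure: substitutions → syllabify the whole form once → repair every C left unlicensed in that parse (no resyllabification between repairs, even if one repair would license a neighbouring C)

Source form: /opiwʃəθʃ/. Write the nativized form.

Substitution: /p/ → /f/, giving /ofiwʃəθʃ/.
The consonants /w/, /θ/, /ʃ/ cannot be parsed into a legal (C)V syllable (no codas are permitted; onsets are limited to one consonant).
Each unlicensed consonant becomes the onset of a new syllable: /w/ → /wo/, /θ/ → /θo/, /ʃ/ → /ʃo/.

ofiwoʃəθoʃo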